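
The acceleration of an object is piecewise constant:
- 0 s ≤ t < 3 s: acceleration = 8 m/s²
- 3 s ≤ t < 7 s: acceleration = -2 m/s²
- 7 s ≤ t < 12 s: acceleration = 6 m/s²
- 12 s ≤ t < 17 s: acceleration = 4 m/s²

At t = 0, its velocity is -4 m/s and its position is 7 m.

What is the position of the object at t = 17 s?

490 m

On each constant-a segment, Δv = aΔt and Δx = v₀Δt + ½aΔt²; chain segment to segment.
0–3 s: v starts -4 m/s; Δx = -4·3 + ½·8·3² = 24 m; v ends 20 m/s.
3–7 s: v starts 20 m/s; Δx = 20·4 + ½·-2·4² = 64 m; v ends 12 m/s.
7–12 s: v starts 12 m/s; Δx = 12·5 + ½·6·5² = 135 m; v ends 42 m/s.
12–17 s: v starts 42 m/s; Δx = 42·5 + ½·4·5² = 260 m; v ends 62 m/s.
x(17) = 7 + Σ Δx = 490 m.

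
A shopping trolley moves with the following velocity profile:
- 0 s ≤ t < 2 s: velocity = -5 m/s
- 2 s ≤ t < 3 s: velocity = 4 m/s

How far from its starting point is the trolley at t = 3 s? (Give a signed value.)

Net displacement equals the area under the velocity-time graph (areas below the axis count negative).
0–2 s: -5 × 2 = -10 m
2–3 s: 4 × 1 = 4 m
Net displacement = -6 m

-6 m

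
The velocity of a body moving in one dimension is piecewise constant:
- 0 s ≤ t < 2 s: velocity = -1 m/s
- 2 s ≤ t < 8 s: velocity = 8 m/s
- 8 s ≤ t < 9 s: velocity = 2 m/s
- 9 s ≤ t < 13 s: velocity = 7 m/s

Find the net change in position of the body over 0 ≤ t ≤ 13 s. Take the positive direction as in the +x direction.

Net displacement equals the area under the velocity-time graph (areas below the axis count negative).
0–2 s: -1 × 2 = -2 m
2–8 s: 8 × 6 = 48 m
8–9 s: 2 × 1 = 2 m
9–13 s: 7 × 4 = 28 m
Net displacement = 76 m

76 m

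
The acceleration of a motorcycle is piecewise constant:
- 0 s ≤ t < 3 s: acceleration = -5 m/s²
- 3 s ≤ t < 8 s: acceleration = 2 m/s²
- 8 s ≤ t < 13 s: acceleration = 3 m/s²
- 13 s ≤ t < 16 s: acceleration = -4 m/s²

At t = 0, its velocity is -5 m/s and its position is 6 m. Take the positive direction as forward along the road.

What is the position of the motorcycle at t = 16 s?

On each constant-a segment, Δv = aΔt and Δx = v₀Δt + ½aΔt²; chain segment to segment.
0–3 s: v starts -5 m/s; Δx = -5·3 + ½·-5·3² = -37.5 m; v ends -20 m/s.
3–8 s: v starts -20 m/s; Δx = -20·5 + ½·2·5² = -75 m; v ends -10 m/s.
8–13 s: v starts -10 m/s; Δx = -10·5 + ½·3·5² = -12.5 m; v ends 5 m/s.
13–16 s: v starts 5 m/s; Δx = 5·3 + ½·-4·3² = -3 m; v ends -7 m/s.
x(16) = 6 + Σ Δx = -122 m.

-122 m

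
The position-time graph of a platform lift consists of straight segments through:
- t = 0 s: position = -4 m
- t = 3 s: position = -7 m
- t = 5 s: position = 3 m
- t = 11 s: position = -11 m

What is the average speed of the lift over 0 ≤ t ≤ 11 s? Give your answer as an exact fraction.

Average speed = (total path length)/(elapsed time); on a piecewise-linear x-t graph the path length is Σ|Δx|.
0–3 s: |Δx| = |-7 − -4| = 3 m
3–5 s: |Δx| = |3 − -7| = 10 m
5–11 s: |Δx| = |-11 − 3| = 14 m
Total path = 27 m; average speed = 27/11 = 27/11 m/s.

27/11 m/s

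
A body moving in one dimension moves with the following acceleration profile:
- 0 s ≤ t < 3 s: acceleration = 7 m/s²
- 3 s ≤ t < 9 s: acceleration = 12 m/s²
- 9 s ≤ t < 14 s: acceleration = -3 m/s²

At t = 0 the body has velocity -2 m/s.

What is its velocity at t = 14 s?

Δv equals the area under the a-t graph; then v = v₀ + Δv.
0–3 s: 7 × 3 = 21 m/s
3–9 s: 12 × 6 = 72 m/s
9–14 s: -3 × 5 = -15 m/s
Δv = 78 m/s, so v(14) = -2 + (78) = 76 m/s.

76 m/s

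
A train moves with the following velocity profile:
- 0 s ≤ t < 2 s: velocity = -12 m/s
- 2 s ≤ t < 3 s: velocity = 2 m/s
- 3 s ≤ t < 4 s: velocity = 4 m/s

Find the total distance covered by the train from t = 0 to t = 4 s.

Distance (not displacement) is the total path length: add the absolute areas under v-t.
0–2 s: |-12| × 2 = 24 m
2–3 s: |2| × 1 = 2 m
3–4 s: |4| × 1 = 4 m
Total distance = 30 m

30 m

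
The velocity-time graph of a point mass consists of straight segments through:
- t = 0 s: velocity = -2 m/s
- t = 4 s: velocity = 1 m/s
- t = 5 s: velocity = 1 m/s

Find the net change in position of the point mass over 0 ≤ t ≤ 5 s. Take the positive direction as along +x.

Displacement is the signed area under the v-t curve.
0–4 s: ½(-2 + 1)(4) = -2 m
4–5 s: 1 × 1 = 1 m
Net displacement = -1 m

-1 m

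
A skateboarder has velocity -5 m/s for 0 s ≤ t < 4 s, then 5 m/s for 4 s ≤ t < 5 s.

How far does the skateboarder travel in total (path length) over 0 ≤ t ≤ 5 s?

Distance (not displacement) is the total path length: add the absolute areas under v-t.
0–4 s: |-5| × 4 = 20 m
4–5 s: |5| × 1 = 5 m
Total distance = 25 m

25 m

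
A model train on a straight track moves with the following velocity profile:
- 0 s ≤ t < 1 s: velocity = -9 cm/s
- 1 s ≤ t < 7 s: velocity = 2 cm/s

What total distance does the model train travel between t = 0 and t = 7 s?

Distance (not displacement) is the total path length: add the absolute areas under v-t.
0–1 s: |-9| × 1 = 9 cm
1–7 s: |2| × 6 = 12 cm
Total distance = 21 cm

21 cm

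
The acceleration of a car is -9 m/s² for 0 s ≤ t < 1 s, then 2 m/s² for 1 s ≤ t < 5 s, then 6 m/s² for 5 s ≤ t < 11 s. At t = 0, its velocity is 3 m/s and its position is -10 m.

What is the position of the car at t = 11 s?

On each constant-a segment, Δv = aΔt and Δx = v₀Δt + ½aΔt²; chain segment to segment.
0–1 s: v starts 3 m/s; Δx = 3·1 + ½·-9·1² = -1.5 m; v ends -6 m/s.
1–5 s: v starts -6 m/s; Δx = -6·4 + ½·2·4² = -8 m; v ends 2 m/s.
5–11 s: v starts 2 m/s; Δx = 2·6 + ½·6·6² = 120 m; v ends 38 m/s.
x(11) = -10 + Σ Δx = 100.5 m.

100.5 m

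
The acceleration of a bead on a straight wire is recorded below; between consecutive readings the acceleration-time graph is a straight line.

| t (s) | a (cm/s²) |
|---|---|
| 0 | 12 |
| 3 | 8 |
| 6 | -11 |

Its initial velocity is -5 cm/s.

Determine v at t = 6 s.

Δv equals the area under the a-t graph; then v = v₀ + Δv.
0–3 s: ½(12 + 8)(3) = 30 cm/s
3–6 s: ½(8 + -11)(3) = -4.5 cm/s
Δv = 25.5 cm/s, so v(6) = -5 + (25.5) = 20.5 cm/s.

20.5 cm/s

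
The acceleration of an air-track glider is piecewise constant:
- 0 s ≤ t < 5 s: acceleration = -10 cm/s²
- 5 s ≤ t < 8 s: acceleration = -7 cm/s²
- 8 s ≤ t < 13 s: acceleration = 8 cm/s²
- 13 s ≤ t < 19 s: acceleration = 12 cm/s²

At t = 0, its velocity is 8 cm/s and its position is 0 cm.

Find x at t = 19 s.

-379.5 cm

On each constant-a segment, Δv = aΔt and Δx = v₀Δt + ½aΔt²; chain segment to segment.
0–5 s: v starts 8 cm/s; Δx = 8·5 + ½·-10·5² = -85 cm; v ends -42 cm/s.
5–8 s: v starts -42 cm/s; Δx = -42·3 + ½·-7·3² = -157.5 cm; v ends -63 cm/s.
8–13 s: v starts -63 cm/s; Δx = -63·5 + ½·8·5² = -215 cm; v ends -23 cm/s.
13–19 s: v starts -23 cm/s; Δx = -23·6 + ½·12·6² = 78 cm; v ends 49 cm/s.
x(19) = 0 + Σ Δx = -379.5 cm.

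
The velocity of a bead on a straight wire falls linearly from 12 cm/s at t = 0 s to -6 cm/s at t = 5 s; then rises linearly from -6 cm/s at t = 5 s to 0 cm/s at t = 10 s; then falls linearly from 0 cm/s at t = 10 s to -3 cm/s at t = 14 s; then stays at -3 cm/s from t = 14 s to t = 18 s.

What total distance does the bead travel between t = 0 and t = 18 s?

58 cm

Total distance travelled is ∫|v| dt — sum the magnitudes of each area piece.
0–5 s: v = 0 at t = 10/3 s; triangle areas 20 + 5 = 25 cm
5–10 s: |½(-6 + 0)(5)| = 15 cm
10–14 s: |½(0 + -3)(4)| = 6 cm
14–18 s: |-3| × 4 = 12 cm
Total distance = 58 cm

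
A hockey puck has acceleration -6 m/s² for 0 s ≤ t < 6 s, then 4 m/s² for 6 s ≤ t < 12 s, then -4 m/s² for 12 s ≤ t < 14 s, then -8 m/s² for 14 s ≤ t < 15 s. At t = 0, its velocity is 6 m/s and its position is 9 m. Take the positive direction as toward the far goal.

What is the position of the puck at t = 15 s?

On each constant-a segment, Δv = aΔt and Δx = v₀Δt + ½aΔt²; chain segment to segment.
0–6 s: v starts 6 m/s; Δx = 6·6 + ½·-6·6² = -72 m; v ends -30 m/s.
6–12 s: v starts -30 m/s; Δx = -30·6 + ½·4·6² = -108 m; v ends -6 m/s.
12–14 s: v starts -6 m/s; Δx = -6·2 + ½·-4·2² = -20 m; v ends -14 m/s.
14–15 s: v starts -14 m/s; Δx = -14·1 + ½·-8·1² = -18 m; v ends -22 m/s.
x(15) = 9 + Σ Δx = -209 m.

-209 m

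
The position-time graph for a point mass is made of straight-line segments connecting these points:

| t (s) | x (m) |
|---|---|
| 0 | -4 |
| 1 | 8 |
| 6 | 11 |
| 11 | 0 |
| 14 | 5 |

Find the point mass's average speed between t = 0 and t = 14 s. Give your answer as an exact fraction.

Average speed = (total path length)/(elapsed time); on a piecewise-linear x-t graph the path length is Σ|Δx|.
0–1 s: |Δx| = |8 − -4| = 12 m
1–6 s: |Δx| = |11 − 8| = 3 m
6–11 s: |Δx| = |0 − 11| = 11 m
11–14 s: |Δx| = |5 − 0| = 5 m
Total path = 31 m; average speed = 31/14 = 31/14 m/s.

31/14 m/s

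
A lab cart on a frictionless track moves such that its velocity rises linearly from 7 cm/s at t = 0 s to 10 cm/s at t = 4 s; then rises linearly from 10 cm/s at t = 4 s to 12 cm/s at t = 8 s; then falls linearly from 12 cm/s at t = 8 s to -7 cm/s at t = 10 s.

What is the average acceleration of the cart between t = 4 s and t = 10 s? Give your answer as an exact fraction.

Average acceleration = Δv/Δt = (-7 − 10)/(10 − 4) = -17/6 cm/s².

-17/6 cm/s²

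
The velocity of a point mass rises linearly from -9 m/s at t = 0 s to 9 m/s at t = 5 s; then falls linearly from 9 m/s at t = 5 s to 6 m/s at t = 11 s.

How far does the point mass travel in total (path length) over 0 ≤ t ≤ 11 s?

67.5 m

Total distance travelled is ∫|v| dt — sum the magnitudes of each area piece.
0–5 s: v = 0 at t = 2.5 s; triangle areas 11.25 + 11.25 = 22.5 m
5–11 s: |½(9 + 6)(6)| = 45 m
Total distance = 67.5 m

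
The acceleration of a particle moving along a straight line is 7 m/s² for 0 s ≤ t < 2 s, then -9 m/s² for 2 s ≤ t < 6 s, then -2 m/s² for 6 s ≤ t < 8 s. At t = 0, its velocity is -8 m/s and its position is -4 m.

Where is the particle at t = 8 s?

On each constant-a segment, Δv = aΔt and Δx = v₀Δt + ½aΔt²; chain segment to segment.
0–2 s: v starts -8 m/s; Δx = -8·2 + ½·7·2² = -2 m; v ends 6 m/s.
2–6 s: v starts 6 m/s; Δx = 6·4 + ½·-9·4² = -48 m; v ends -30 m/s.
6–8 s: v starts -30 m/s; Δx = -30·2 + ½·-2·2² = -64 m; v ends -34 m/s.
x(8) = -4 + Σ Δx = -118 m.

-118 m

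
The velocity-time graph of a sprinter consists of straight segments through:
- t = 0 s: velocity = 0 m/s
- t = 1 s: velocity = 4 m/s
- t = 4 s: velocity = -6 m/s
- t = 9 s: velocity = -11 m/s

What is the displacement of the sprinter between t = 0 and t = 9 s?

Displacement is the signed area under the v-t curve.
0–1 s: ½(0 + 4)(1) = 2 m
1–4 s: ½(4 + -6)(3) = -3 m
4–9 s: ½(-6 + -11)(5) = -42.5 m
Net displacement = -43.5 m

-43.5 m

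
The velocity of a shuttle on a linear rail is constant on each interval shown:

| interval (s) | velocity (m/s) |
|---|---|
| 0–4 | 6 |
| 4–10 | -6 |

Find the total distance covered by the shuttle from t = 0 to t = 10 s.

60 m

Total distance travelled is ∫|v| dt — sum the magnitudes of each area piece.
0–4 s: |6| × 4 = 24 m
4–10 s: |-6| × 6 = 36 m
Total distance = 60 m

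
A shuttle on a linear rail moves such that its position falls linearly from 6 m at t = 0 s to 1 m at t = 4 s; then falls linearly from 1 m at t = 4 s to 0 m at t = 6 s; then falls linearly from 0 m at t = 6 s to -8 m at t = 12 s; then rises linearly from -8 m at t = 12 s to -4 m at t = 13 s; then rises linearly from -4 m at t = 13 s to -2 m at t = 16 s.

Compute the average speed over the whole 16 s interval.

1.25 m/s

Average speed = (total path length)/(elapsed time); on a piecewise-linear x-t graph the path length is Σ|Δx|.
0–4 s: |Δx| = |1 − 6| = 5 m
4–6 s: |Δx| = |0 − 1| = 1 m
6–12 s: |Δx| = |-8 − 0| = 8 m
12–13 s: |Δx| = |-4 − -8| = 4 m
13–16 s: |Δx| = |-2 − -4| = 2 m
Total path = 20 m; average speed = 20/16 = 1.25 m/s.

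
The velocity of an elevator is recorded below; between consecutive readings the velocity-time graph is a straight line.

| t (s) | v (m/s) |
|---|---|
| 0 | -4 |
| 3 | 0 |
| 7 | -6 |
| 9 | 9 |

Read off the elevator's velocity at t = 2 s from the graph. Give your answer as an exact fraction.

-4/3 m/s

On 0–3 s the graph is linear from -4 to 0 m/s: v(2) = -4 + (0 − -4)·(2 − 0)/(3 − 0) = -4/3 m/s.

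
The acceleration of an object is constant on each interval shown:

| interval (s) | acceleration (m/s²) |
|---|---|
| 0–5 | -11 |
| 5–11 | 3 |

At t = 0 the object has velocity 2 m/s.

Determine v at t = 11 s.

Δv equals the area under the a-t graph; then v = v₀ + Δv.
0–5 s: -11 × 5 = -55 m/s
5–11 s: 3 × 6 = 18 m/s
Δv = -37 m/s, so v(11) = 2 + (-37) = -35 m/s.

-35 m/s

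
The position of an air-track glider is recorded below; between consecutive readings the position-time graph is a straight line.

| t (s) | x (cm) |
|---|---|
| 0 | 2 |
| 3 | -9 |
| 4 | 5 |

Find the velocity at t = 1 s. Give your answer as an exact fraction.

Velocity is the slope of the x-t graph on 0–3 s: (-9 − 2)/(3 − 0) = -11/3 cm/s.

-11/3 cm/s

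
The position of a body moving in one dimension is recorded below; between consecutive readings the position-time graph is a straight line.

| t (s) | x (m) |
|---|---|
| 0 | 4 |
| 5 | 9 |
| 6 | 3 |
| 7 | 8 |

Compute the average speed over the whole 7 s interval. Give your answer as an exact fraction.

16/7 m/s

Average speed = (total path length)/(elapsed time); on a piecewise-linear x-t graph the path length is Σ|Δx|.
0–5 s: |Δx| = |9 − 4| = 5 m
5–6 s: |Δx| = |3 − 9| = 6 m
6–7 s: |Δx| = |8 − 3| = 5 m
Total path = 16 m; average speed = 16/7 = 16/7 m/s.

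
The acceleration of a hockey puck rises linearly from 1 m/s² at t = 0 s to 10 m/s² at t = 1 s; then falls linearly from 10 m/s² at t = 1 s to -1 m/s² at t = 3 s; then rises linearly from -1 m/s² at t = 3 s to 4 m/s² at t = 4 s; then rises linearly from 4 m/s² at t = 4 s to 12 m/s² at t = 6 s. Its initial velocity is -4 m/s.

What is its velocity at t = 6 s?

28 m/s

Δv equals the area under the a-t graph; then v = v₀ + Δv.
0–1 s: ½(1 + 10)(1) = 5.5 m/s
1–3 s: ½(10 + -1)(2) = 9 m/s
3–4 s: ½(-1 + 4)(1) = 1.5 m/s
4–6 s: ½(4 + 12)(2) = 16 m/s
Δv = 32 m/s, so v(6) = -4 + (32) = 28 m/s.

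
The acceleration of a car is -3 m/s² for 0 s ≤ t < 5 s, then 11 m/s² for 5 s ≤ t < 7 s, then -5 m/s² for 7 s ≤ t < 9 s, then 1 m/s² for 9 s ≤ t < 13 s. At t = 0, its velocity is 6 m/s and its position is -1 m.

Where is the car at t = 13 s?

31.5 m

On each constant-a segment, Δv = aΔt and Δx = v₀Δt + ½aΔt²; chain segment to segment.
0–5 s: v starts 6 m/s; Δx = 6·5 + ½·-3·5² = -7.5 m; v ends -9 m/s.
5–7 s: v starts -9 m/s; Δx = -9·2 + ½·11·2² = 4 m; v ends 13 m/s.
7–9 s: v starts 13 m/s; Δx = 13·2 + ½·-5·2² = 16 m; v ends 3 m/s.
9–13 s: v starts 3 m/s; Δx = 3·4 + ½·1·4² = 20 m; v ends 7 m/s.
x(13) = -1 + Σ Δx = 31.5 m.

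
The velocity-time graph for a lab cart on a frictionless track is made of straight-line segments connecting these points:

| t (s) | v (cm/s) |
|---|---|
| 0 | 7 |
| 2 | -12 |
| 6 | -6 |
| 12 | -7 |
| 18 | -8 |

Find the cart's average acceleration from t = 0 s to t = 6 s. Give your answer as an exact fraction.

Average acceleration = Δv/Δt = (-6 − 7)/(6 − 0) = -13/6 cm/s².

-13/6 cm/s²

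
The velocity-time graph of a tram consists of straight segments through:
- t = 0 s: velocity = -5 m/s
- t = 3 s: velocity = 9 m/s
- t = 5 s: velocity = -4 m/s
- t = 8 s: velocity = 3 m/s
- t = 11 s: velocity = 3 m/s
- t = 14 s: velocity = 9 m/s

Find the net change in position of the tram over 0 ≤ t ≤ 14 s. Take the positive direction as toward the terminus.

36.5 m

Net displacement equals the area under the velocity-time graph (areas below the axis count negative).
0–3 s: ½(-5 + 9)(3) = 6 m
3–5 s: ½(9 + -4)(2) = 5 m
5–8 s: ½(-4 + 3)(3) = -1.5 m
8–11 s: 3 × 3 = 9 m
11–14 s: ½(3 + 9)(3) = 18 m
Net displacement = 36.5 m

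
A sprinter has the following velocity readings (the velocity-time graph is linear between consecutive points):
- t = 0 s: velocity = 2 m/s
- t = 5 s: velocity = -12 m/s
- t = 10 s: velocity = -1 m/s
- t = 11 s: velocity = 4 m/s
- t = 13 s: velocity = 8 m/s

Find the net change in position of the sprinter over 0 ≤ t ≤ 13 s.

Net displacement equals the area under the velocity-time graph (areas below the axis count negative).
0–5 s: ½(2 + -12)(5) = -25 m
5–10 s: ½(-12 + -1)(5) = -32.5 m
10–11 s: ½(-1 + 4)(1) = 1.5 m
11–13 s: ½(4 + 8)(2) = 12 m
Net displacement = -44 m

-44 m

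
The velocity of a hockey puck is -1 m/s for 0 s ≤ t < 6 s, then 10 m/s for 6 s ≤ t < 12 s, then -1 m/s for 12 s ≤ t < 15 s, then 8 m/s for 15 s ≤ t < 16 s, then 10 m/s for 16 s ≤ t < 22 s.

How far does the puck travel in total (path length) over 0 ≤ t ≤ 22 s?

137 m

Total distance travelled is ∫|v| dt — sum the magnitudes of each area piece.
0–6 s: |-1| × 6 = 6 m
6–12 s: |10| × 6 = 60 m
12–15 s: |-1| × 3 = 3 m
15–16 s: |8| × 1 = 8 m
16–22 s: |10| × 6 = 60 m
Total distance = 137 m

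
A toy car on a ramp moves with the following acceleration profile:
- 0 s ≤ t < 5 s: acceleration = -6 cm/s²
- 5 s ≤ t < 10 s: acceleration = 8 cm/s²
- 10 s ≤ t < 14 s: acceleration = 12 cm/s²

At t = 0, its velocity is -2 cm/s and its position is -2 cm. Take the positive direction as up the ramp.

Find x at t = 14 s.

-19 cm

On each constant-a segment, Δv = aΔt and Δx = v₀Δt + ½aΔt²; chain segment to segment.
0–5 s: v starts -2 cm/s; Δx = -2·5 + ½·-6·5² = -85 cm; v ends -32 cm/s.
5–10 s: v starts -32 cm/s; Δx = -32·5 + ½·8·5² = -60 cm; v ends 8 cm/s.
10–14 s: v starts 8 cm/s; Δx = 8·4 + ½·12·4² = 128 cm; v ends 56 cm/s.
x(14) = -2 + Σ Δx = -19 cm.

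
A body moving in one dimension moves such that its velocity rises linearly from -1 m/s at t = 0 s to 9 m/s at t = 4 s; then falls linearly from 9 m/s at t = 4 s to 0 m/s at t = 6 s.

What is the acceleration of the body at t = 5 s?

Acceleration is the slope of the v-t graph on 4–6 s: (0 − 9)/(6 − 4) = -4.5 m/s².

-4.5 m/s²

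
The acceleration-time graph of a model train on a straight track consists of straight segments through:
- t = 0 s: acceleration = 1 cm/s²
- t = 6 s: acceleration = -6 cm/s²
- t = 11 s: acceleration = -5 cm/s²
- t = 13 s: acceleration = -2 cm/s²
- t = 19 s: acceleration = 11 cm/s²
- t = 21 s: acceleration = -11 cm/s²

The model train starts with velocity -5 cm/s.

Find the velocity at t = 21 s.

-27.5 cm/s

Δv equals the area under the a-t graph; then v = v₀ + Δv.
0–6 s: ½(1 + -6)(6) = -15 cm/s
6–11 s: ½(-6 + -5)(5) = -27.5 cm/s
11–13 s: ½(-5 + -2)(2) = -7 cm/s
13–19 s: ½(-2 + 11)(6) = 27 cm/s
19–21 s: ½(11 + -11)(2) = 0 cm/s
Δv = -22.5 cm/s, so v(21) = -5 + (-22.5) = -27.5 cm/s.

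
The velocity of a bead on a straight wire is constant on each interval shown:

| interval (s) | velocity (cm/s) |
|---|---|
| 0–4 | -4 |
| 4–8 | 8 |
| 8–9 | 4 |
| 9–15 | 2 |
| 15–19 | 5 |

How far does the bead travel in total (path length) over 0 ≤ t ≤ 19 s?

Total distance travelled is ∫|v| dt — sum the magnitudes of each area piece.
0–4 s: |-4| × 4 = 16 cm
4–8 s: |8| × 4 = 32 cm
8–9 s: |4| × 1 = 4 cm
9–15 s: |2| × 6 = 12 cm
15–19 s: |5| × 4 = 20 cm
Total distance = 84 cm

84 cm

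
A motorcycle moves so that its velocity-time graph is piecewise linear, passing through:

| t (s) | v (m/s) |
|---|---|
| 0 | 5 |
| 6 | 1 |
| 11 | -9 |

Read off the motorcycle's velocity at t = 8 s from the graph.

-3 m/s

On 6–11 s the graph is linear from 1 to -9 m/s: v(8) = 1 + (-9 − 1)·(8 − 6)/(11 − 6) = -3 m/s.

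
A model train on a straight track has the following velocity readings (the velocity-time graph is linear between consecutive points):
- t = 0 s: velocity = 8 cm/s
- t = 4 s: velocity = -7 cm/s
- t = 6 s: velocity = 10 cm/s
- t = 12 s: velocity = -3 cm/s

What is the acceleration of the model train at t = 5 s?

Acceleration is the slope of the v-t graph on 4–6 s: (10 − -7)/(6 − 4) = 8.5 cm/s².

8.5 cm/s²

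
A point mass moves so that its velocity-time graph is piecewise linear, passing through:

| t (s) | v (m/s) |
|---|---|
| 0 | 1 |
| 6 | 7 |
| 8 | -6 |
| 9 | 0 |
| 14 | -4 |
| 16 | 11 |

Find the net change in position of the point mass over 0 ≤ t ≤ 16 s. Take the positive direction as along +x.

19 m

Net displacement equals the area under the velocity-time graph (areas below the axis count negative).
0–6 s: ½(1 + 7)(6) = 24 m
6–8 s: ½(7 + -6)(2) = 1 m
8–9 s: ½(-6 + 0)(1) = -3 m
9–14 s: ½(0 + -4)(5) = -10 m
14–16 s: ½(-4 + 11)(2) = 7 m
Net displacement = 19 m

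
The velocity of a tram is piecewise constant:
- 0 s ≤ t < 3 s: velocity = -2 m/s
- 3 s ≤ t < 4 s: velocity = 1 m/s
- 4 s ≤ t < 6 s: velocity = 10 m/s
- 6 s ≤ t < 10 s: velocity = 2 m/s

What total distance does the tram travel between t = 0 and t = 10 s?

35 m

Distance (not displacement) is the total path length: add the absolute areas under v-t.
0–3 s: |-2| × 3 = 6 m
3–4 s: |1| × 1 = 1 m
4–6 s: |10| × 2 = 20 m
6–10 s: |2| × 4 = 8 m
Total distance = 35 m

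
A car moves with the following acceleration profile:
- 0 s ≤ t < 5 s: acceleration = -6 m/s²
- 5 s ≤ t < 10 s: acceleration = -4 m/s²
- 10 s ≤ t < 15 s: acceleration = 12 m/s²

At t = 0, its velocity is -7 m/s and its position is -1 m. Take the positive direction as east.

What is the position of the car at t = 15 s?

On each constant-a segment, Δv = aΔt and Δx = v₀Δt + ½aΔt²; chain segment to segment.
0–5 s: v starts -7 m/s; Δx = -7·5 + ½·-6·5² = -110 m; v ends -37 m/s.
5–10 s: v starts -37 m/s; Δx = -37·5 + ½·-4·5² = -235 m; v ends -57 m/s.
10–15 s: v starts -57 m/s; Δx = -57·5 + ½·12·5² = -135 m; v ends 3 m/s.
x(15) = -1 + Σ Δx = -481 m.

-481 m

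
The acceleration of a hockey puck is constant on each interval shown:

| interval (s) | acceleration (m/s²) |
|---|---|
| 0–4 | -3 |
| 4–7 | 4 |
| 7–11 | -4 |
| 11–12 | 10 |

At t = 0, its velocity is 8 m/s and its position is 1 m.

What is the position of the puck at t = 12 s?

On each constant-a segment, Δv = aΔt and Δx = v₀Δt + ½aΔt²; chain segment to segment.
0–4 s: v starts 8 m/s; Δx = 8·4 + ½·-3·4² = 8 m; v ends -4 m/s.
4–7 s: v starts -4 m/s; Δx = -4·3 + ½·4·3² = 6 m; v ends 8 m/s.
7–11 s: v starts 8 m/s; Δx = 8·4 + ½·-4·4² = 0 m; v ends -8 m/s.
11–12 s: v starts -8 m/s; Δx = -8·1 + ½·10·1² = -3 m; v ends 2 m/s.
x(12) = 1 + Σ Δx = 12 m.

12 m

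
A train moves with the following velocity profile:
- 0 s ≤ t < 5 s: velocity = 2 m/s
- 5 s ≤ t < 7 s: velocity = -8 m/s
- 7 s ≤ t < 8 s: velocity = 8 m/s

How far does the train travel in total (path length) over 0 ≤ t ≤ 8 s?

34 m

Total distance travelled is ∫|v| dt — sum the magnitudes of each area piece.
0–5 s: |2| × 5 = 10 m
5–7 s: |-8| × 2 = 16 m
7–8 s: |8| × 1 = 8 m
Total distance = 34 m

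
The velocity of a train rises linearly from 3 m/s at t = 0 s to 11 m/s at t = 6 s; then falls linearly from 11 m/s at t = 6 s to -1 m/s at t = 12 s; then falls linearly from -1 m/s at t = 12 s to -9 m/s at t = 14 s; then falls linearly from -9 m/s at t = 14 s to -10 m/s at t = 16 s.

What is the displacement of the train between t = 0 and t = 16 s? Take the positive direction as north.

Net displacement equals the area under the velocity-time graph (areas below the axis count negative).
0–6 s: ½(3 + 11)(6) = 42 m
6–12 s: ½(11 + -1)(6) = 30 m
12–14 s: ½(-1 + -9)(2) = -10 m
14–16 s: ½(-9 + -10)(2) = -19 m
Net displacement = 43 m

43 m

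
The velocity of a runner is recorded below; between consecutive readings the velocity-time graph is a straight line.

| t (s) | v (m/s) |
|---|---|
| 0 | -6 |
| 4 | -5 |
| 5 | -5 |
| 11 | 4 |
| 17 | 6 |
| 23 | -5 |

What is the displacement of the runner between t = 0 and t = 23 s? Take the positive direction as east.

3 m

Displacement is the signed area under the v-t curve.
0–4 s: ½(-6 + -5)(4) = -22 m
4–5 s: -5 × 1 = -5 m
5–11 s: ½(-5 + 4)(6) = -3 m
11–17 s: ½(4 + 6)(6) = 30 m
17–23 s: ½(6 + -5)(6) = 3 m
Net displacement = 3 m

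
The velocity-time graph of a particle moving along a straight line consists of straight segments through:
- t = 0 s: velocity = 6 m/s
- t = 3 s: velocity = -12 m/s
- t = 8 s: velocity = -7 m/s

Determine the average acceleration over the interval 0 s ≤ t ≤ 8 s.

-1.625 m/s²

Average acceleration = Δv/Δt = (-7 − 6)/(8 − 0) = -1.625 m/s².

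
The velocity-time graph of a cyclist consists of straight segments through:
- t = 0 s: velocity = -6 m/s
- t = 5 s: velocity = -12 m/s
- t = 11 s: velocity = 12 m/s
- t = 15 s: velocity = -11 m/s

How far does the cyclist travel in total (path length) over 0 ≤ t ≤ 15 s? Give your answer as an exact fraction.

2393/23 m

Total distance travelled is ∫|v| dt — sum the magnitudes of each area piece.
0–5 s: |½(-6 + -12)(5)| = 45 m
5–11 s: v = 0 at t = 8 s; triangle areas 18 + 18 = 36 m
11–15 s: v = 0 at t = 301/23 s; triangle areas 288/23 + 242/23 = 530/23 m
Total distance = 2393/23 m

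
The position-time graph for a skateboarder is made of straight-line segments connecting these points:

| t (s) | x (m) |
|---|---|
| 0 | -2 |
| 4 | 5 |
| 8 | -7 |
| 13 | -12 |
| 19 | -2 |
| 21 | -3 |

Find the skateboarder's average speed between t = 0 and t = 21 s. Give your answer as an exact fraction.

5/3 m/s

Average speed = (total path length)/(elapsed time); on a piecewise-linear x-t graph the path length is Σ|Δx|.
0–4 s: |Δx| = |5 − -2| = 7 m
4–8 s: |Δx| = |-7 − 5| = 12 m
8–13 s: |Δx| = |-12 − -7| = 5 m
13–19 s: |Δx| = |-2 − -12| = 10 m
19–21 s: |Δx| = |-3 − -2| = 1 m
Total path = 35 m; average speed = 35/21 = 5/3 m/s.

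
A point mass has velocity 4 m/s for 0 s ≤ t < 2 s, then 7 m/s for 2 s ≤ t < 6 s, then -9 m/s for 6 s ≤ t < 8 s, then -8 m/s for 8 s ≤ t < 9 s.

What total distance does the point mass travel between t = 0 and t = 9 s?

Distance (not displacement) is the total path length: add the absolute areas under v-t.
0–2 s: |4| × 2 = 8 m
2–6 s: |7| × 4 = 28 m
6–8 s: |-9| × 2 = 18 m
8–9 s: |-8| × 1 = 8 m
Total distance = 62 m

62 m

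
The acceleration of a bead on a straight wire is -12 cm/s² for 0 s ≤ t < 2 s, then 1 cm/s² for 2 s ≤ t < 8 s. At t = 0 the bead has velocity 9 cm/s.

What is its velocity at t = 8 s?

Δv equals the area under the a-t graph; then v = v₀ + Δv.
0–2 s: -12 × 2 = -24 cm/s
2–8 s: 1 × 6 = 6 cm/s
Δv = -18 cm/s, so v(8) = 9 + (-18) = -9 cm/s.

-9 cm/s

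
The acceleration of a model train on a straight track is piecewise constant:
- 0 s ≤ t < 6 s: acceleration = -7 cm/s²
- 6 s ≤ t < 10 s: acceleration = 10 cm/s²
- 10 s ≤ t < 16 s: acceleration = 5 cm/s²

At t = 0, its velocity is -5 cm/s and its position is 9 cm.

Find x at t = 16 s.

On each constant-a segment, Δv = aΔt and Δx = v₀Δt + ½aΔt²; chain segment to segment.
0–6 s: v starts -5 cm/s; Δx = -5·6 + ½·-7·6² = -156 cm; v ends -47 cm/s.
6–10 s: v starts -47 cm/s; Δx = -47·4 + ½·10·4² = -108 cm; v ends -7 cm/s.
10–16 s: v starts -7 cm/s; Δx = -7·6 + ½·5·6² = 48 cm; v ends 23 cm/s.
x(16) = 9 + Σ Δx = -207 cm.

-207 cm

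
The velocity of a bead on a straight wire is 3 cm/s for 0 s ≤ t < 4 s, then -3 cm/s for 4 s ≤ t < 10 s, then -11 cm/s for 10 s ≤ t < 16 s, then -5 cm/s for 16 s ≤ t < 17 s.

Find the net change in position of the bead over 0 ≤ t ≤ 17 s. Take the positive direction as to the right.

Displacement is the signed area under the v-t curve.
0–4 s: 3 × 4 = 12 cm
4–10 s: -3 × 6 = -18 cm
10–16 s: -11 × 6 = -66 cm
16–17 s: -5 × 1 = -5 cm
Net displacement = -77 cm

-77 cm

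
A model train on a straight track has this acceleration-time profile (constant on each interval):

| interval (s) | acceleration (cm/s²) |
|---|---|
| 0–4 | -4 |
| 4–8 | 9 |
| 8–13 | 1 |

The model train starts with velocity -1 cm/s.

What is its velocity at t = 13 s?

Δv equals the area under the a-t graph; then v = v₀ + Δv.
0–4 s: -4 × 4 = -16 cm/s
4–8 s: 9 × 4 = 36 cm/s
8–13 s: 1 × 5 = 5 cm/s
Δv = 25 cm/s, so v(13) = -1 + (25) = 24 cm/s.

24 cm/s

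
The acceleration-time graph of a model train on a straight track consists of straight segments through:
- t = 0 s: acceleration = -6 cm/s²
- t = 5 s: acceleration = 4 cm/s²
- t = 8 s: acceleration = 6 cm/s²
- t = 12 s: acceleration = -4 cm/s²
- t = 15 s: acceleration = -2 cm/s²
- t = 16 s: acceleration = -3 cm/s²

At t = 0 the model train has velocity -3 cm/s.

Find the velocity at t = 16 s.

Δv equals the area under the a-t graph; then v = v₀ + Δv.
0–5 s: ½(-6 + 4)(5) = -5 cm/s
5–8 s: ½(4 + 6)(3) = 15 cm/s
8–12 s: ½(6 + -4)(4) = 4 cm/s
12–15 s: ½(-4 + -2)(3) = -9 cm/s
15–16 s: ½(-2 + -3)(1) = -2.5 cm/s
Δv = 2.5 cm/s, so v(16) = -3 + (2.5) = -0.5 cm/s.

-0.5 cm/s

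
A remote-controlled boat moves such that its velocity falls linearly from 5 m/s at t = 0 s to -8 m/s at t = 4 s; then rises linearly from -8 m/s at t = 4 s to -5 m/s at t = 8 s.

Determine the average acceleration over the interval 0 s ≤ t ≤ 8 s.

-1.25 m/s²

Average acceleration = Δv/Δt = (-5 − 5)/(8 − 0) = -1.25 m/s².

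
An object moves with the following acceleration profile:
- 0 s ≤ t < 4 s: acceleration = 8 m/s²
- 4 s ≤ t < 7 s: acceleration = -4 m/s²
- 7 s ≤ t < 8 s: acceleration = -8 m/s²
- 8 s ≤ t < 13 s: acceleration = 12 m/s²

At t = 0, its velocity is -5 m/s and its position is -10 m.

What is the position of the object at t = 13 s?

On each constant-a segment, Δv = aΔt and Δx = v₀Δt + ½aΔt²; chain segment to segment.
0–4 s: v starts -5 m/s; Δx = -5·4 + ½·8·4² = 44 m; v ends 27 m/s.
4–7 s: v starts 27 m/s; Δx = 27·3 + ½·-4·3² = 63 m; v ends 15 m/s.
7–8 s: v starts 15 m/s; Δx = 15·1 + ½·-8·1² = 11 m; v ends 7 m/s.
8–13 s: v starts 7 m/s; Δx = 7·5 + ½·12·5² = 185 m; v ends 67 m/s.
x(13) = -10 + Σ Δx = 293 m.

293 m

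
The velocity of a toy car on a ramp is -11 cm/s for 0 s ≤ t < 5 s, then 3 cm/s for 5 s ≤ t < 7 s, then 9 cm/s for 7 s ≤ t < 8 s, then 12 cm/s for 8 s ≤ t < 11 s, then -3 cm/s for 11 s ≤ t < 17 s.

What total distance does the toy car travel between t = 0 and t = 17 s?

Total distance travelled is ∫|v| dt — sum the magnitudes of each area piece.
0–5 s: |-11| × 5 = 55 cm
5–7 s: |3| × 2 = 6 cm
7–8 s: |9| × 1 = 9 cm
8–11 s: |12| × 3 = 36 cm
11–17 s: |-3| × 6 = 18 cm
Total distance = 124 cm

124 cm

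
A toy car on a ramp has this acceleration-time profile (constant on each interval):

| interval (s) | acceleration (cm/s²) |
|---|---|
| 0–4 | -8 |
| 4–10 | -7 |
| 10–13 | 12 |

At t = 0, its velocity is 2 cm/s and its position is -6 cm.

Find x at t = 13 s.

On each constant-a segment, Δv = aΔt and Δx = v₀Δt + ½aΔt²; chain segment to segment.
0–4 s: v starts 2 cm/s; Δx = 2·4 + ½·-8·4² = -56 cm; v ends -30 cm/s.
4–10 s: v starts -30 cm/s; Δx = -30·6 + ½·-7·6² = -306 cm; v ends -72 cm/s.
10–13 s: v starts -72 cm/s; Δx = -72·3 + ½·12·3² = -162 cm; v ends -36 cm/s.
x(13) = -6 + Σ Δx = -530 cm.

-530 cm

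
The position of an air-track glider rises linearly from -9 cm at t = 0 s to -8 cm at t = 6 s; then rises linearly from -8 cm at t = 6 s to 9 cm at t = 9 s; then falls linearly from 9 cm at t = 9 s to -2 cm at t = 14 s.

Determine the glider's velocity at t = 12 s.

-2.2 cm/s

Velocity is the slope of the x-t graph on 9–14 s: (-2 − 9)/(14 − 9) = -2.2 cm/s.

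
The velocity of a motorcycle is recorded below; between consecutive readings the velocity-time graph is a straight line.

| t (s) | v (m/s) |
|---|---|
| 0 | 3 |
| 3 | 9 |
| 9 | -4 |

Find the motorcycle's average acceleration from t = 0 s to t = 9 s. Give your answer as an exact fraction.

-7/9 m/s²

Average acceleration = Δv/Δt = (-4 − 3)/(9 − 0) = -7/9 m/s².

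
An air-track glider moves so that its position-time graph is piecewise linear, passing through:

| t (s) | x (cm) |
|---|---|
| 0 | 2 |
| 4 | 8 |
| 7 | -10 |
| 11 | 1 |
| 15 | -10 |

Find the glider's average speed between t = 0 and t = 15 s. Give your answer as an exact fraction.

Average speed = (total path length)/(elapsed time); on a piecewise-linear x-t graph the path length is Σ|Δx|.
0–4 s: |Δx| = |8 − 2| = 6 cm
4–7 s: |Δx| = |-10 − 8| = 18 cm
7–11 s: |Δx| = |1 − -10| = 11 cm
11–15 s: |Δx| = |-10 − 1| = 11 cm
Total path = 46 cm; average speed = 46/15 = 46/15 cm/s.

46/15 cm/s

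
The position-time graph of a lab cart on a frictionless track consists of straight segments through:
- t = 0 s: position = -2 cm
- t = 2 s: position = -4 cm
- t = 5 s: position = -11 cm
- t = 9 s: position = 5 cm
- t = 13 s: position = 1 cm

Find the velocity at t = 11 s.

-1 cm/s

Velocity is the slope of the x-t graph on 9–13 s: (1 − 5)/(13 − 9) = -1 cm/s.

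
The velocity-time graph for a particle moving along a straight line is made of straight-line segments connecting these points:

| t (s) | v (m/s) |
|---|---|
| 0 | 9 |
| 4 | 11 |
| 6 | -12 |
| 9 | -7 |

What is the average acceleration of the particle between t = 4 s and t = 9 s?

Average acceleration = Δv/Δt = (-7 − 11)/(9 − 4) = -3.6 m/s².

-3.6 m/s²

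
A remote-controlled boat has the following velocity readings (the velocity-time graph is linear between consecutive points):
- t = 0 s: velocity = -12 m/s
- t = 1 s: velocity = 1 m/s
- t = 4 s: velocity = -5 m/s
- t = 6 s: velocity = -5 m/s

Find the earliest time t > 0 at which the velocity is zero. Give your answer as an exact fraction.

t = 12/13 s

v changes sign on 0–1 s (from -12 to 1); the graph is linear there, so v = 0 at t = 0 + (12)·(1 − 0)/(1 − -12) = 12/13 s.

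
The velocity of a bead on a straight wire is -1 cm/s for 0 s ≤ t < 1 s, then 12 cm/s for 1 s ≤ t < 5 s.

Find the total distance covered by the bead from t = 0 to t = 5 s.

Distance (not displacement) is the total path length: add the absolute areas under v-t.
0–1 s: |-1| × 1 = 1 cm
1–5 s: |12| × 4 = 48 cm
Total distance = 49 cm

49 cm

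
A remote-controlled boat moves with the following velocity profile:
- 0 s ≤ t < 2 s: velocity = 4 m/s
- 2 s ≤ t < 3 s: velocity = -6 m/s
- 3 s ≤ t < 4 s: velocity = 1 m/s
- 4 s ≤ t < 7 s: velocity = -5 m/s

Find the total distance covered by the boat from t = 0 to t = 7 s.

Total distance travelled is ∫|v| dt — sum the magnitudes of each area piece.
0–2 s: |4| × 2 = 8 m
2–3 s: |-6| × 1 = 6 m
3–4 s: |1| × 1 = 1 m
4–7 s: |-5| × 3 = 15 m
Total distance = 30 m

30 m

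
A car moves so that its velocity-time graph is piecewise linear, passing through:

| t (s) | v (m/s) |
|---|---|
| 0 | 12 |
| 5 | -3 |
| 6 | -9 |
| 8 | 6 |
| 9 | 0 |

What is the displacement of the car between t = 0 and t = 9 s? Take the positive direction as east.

Displacement is the signed area under the v-t curve.
0–5 s: ½(12 + -3)(5) = 22.5 m
5–6 s: ½(-3 + -9)(1) = -6 m
6–8 s: ½(-9 + 6)(2) = -3 m
8–9 s: ½(6 + 0)(1) = 3 m
Net displacement = 16.5 m

16.5 m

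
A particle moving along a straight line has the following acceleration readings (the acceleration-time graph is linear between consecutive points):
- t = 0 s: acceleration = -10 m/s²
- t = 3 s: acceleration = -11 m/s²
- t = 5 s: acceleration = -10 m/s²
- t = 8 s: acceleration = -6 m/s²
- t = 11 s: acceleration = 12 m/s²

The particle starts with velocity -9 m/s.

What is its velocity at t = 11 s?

-76.5 m/s

Δv equals the area under the a-t graph; then v = v₀ + Δv.
0–3 s: ½(-10 + -11)(3) = -31.5 m/s
3–5 s: ½(-11 + -10)(2) = -21 m/s
5–8 s: ½(-10 + -6)(3) = -24 m/s
8–11 s: ½(-6 + 12)(3) = 9 m/s
Δv = -67.5 m/s, so v(11) = -9 + (-67.5) = -76.5 m/s.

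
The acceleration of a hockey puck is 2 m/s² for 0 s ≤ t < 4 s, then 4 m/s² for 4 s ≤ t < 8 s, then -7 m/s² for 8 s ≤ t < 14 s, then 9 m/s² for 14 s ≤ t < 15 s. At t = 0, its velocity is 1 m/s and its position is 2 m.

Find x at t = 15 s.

On each constant-a segment, Δv = aΔt and Δx = v₀Δt + ½aΔt²; chain segment to segment.
0–4 s: v starts 1 m/s; Δx = 1·4 + ½·2·4² = 20 m; v ends 9 m/s.
4–8 s: v starts 9 m/s; Δx = 9·4 + ½·4·4² = 68 m; v ends 25 m/s.
8–14 s: v starts 25 m/s; Δx = 25·6 + ½·-7·6² = 24 m; v ends -17 m/s.
14–15 s: v starts -17 m/s; Δx = -17·1 + ½·9·1² = -12.5 m; v ends -8 m/s.
x(15) = 2 + Σ Δx = 101.5 m.

101.5 m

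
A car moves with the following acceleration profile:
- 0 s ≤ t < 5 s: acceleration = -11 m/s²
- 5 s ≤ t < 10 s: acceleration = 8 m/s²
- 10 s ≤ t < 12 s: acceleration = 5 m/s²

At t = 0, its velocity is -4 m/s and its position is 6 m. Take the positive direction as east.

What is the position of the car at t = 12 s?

-374.5 m

On each constant-a segment, Δv = aΔt and Δx = v₀Δt + ½aΔt²; chain segment to segment.
0–5 s: v starts -4 m/s; Δx = -4·5 + ½·-11·5² = -157.5 m; v ends -59 m/s.
5–10 s: v starts -59 m/s; Δx = -59·5 + ½·8·5² = -195 m; v ends -19 m/s.
10–12 s: v starts -19 m/s; Δx = -19·2 + ½·5·2² = -28 m; v ends -9 m/s.
x(12) = 6 + Σ Δx = -374.5 m.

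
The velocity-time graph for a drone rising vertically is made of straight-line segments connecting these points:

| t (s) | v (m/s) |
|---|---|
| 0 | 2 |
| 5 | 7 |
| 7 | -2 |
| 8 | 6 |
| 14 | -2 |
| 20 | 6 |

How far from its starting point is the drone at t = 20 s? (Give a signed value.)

53.5 m

Net displacement equals the area under the velocity-time graph (areas below the axis count negative).
0–5 s: ½(2 + 7)(5) = 22.5 m
5–7 s: ½(7 + -2)(2) = 5 m
7–8 s: ½(-2 + 6)(1) = 2 m
8–14 s: ½(6 + -2)(6) = 12 m
14–20 s: ½(-2 + 6)(6) = 12 m
Net displacement = 53.5 m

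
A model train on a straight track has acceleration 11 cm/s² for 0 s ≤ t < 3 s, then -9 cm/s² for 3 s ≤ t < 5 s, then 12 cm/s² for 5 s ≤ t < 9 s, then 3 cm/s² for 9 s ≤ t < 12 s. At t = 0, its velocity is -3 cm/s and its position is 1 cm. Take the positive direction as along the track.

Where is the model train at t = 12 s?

421 cm

On each constant-a segment, Δv = aΔt and Δx = v₀Δt + ½aΔt²; chain segment to segment.
0–3 s: v starts -3 cm/s; Δx = -3·3 + ½·11·3² = 40.5 cm; v ends 30 cm/s.
3–5 s: v starts 30 cm/s; Δx = 30·2 + ½·-9·2² = 42 cm; v ends 12 cm/s.
5–9 s: v starts 12 cm/s; Δx = 12·4 + ½·12·4² = 144 cm; v ends 60 cm/s.
9–12 s: v starts 60 cm/s; Δx = 60·3 + ½·3·3² = 193.5 cm; v ends 69 cm/s.
x(12) = 1 + Σ Δx = 421 cm.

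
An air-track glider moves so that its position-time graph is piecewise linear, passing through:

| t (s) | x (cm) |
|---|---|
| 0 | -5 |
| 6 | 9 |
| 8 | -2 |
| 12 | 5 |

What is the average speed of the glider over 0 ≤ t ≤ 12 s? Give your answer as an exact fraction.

8/3 cm/s

Average speed = (total path length)/(elapsed time); on a piecewise-linear x-t graph the path length is Σ|Δx|.
0–6 s: |Δx| = |9 − -5| = 14 cm
6–8 s: |Δx| = |-2 − 9| = 11 cm
8–12 s: |Δx| = |5 − -2| = 7 cm
Total path = 32 cm; average speed = 32/12 = 8/3 cm/s.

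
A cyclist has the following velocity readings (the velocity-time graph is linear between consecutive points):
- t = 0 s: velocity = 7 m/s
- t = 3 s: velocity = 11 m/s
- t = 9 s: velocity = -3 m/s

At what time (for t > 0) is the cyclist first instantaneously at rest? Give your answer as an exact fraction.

t = 54/7 s

v changes sign on 3–9 s (from 11 to -3); the graph is linear there, so v = 0 at t = 3 + (-11)·(9 − 3)/(-3 − 11) = 54/7 s.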